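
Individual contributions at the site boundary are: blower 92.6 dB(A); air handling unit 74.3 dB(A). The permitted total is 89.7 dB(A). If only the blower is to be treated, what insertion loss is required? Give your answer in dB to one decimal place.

3.0 dB

Everything except the blower sums to 10^(74.3/10) = 2.692e+07 in linear terms, 74.30 dB(A).
The limit corresponds to 10^(89.7/10) = 9.333e+08; subtracting the fixed part leaves 9.063e+08 for the blower, i.e. 89.57 dB(A).
So the blower must be reduced from 92.6 to 89.57 dB(A): IL = 3.03 dB.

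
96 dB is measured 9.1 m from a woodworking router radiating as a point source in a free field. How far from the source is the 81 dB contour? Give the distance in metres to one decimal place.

51.2 m

For a point source L₁ − L₂ = 20·log₁₀(r₂/r₁), so r₂ = r₁·10^((L₁−L₂)/20).
r₂ = 9.1·10^((96−81)/20) = 9.1·10^(15.0/20) = 51.17 m.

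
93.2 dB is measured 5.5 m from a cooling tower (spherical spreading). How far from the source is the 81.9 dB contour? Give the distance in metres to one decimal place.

Point-source spreading drops the level by 20·log₁₀(r₂/r₁); inverting, r₂/r₁ = 10^(ΔL/20).
r₂ = 5.5·10^((93.2−81.9)/20) = 5.5·10^(11.3/20) = 20.20 m.

20.2 m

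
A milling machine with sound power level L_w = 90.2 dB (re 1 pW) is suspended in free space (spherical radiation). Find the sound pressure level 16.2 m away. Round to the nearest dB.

L_p = L_w − 10·log₁₀(4π·r²) with r = 16.2 m.
4π·r² = 3298 m², 10·log₁₀ of that is 35.182 dB.
L_p = 90.2 − 35.182 = 55.02 dB.

55 dB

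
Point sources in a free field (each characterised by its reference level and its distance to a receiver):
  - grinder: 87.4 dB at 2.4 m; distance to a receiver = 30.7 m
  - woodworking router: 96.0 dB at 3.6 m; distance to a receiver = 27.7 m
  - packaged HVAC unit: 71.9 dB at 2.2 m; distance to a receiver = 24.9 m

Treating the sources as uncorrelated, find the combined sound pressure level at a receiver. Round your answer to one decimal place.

78.5 dB

Apply inverse-square spreading to bring every level to the receiver, then sum 10^(L/10).
grinder: 87.4 − 20·log₁₀(30.7/2.4) = 87.4 − 22.14 = 65.26 dB.
woodworking router: 96.0 − 20·log₁₀(27.7/3.6) = 96.0 − 17.72 = 78.28 dB.
packaged HVAC unit: 71.9 − 20·log₁₀(24.9/2.2) = 71.9 − 21.08 = 50.82 dB.
Σ 10^(L/10) = 7.072e+07 → L_total = 10·log₁₀(7.072e+07) = 78.50 dB.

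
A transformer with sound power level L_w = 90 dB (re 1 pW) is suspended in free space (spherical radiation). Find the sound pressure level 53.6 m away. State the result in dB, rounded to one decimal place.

The power spreads over a sphere of area 4π·r², so L_p = L_w − 10·log₁₀(4π·r²).
4π·r² = 3.61e+04 m², 10·log₁₀ of that is 45.575 dB.
L_p = 90 − 45.575 = 44.42 dB.

44.4 dB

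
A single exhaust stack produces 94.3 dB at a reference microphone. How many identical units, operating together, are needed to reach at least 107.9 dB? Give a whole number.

The shortfall is 107.9 − 94.3 = 13.6 dB, and N units add 10·log₁₀ N, so need 10·log₁₀ N ≥ 13.6.
N ≥ 10^(13.6/10) = 22.909, so N = 23.

23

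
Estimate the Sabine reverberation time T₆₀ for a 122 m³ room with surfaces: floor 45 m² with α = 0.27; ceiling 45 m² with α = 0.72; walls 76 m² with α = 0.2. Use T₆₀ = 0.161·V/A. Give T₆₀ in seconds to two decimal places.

A = Σ Sᵢαᵢ = 45·0.27 + 45·0.72 + 76·0.2 = 59.75 m².
T₆₀ = 0.161 × 122 / 59.75 = 0.329 s.

0.33 s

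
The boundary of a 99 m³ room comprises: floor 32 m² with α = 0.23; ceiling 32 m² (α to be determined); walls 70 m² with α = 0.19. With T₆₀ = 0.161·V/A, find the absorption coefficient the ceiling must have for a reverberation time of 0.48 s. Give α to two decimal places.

0.39

Required total absorption A = 0.161·99/0.48 = 33.21 m².
Absorption from the other surfaces = 32·0.23 + 70·0.19 = 20.66 m², so the ceiling must supply 12.55 m² over 32 m².
α = 12.55/32 = 0.392.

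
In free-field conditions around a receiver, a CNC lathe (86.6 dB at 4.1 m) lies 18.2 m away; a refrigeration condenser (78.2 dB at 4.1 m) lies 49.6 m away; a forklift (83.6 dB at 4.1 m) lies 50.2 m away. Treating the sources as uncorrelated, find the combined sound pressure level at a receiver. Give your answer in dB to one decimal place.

74.0 dB

Propagate each source to the receiver with L = L_ref − 20·log₁₀(r/r_ref), then add intensities.
CNC lathe: 86.6 − 20·log₁₀(18.2/4.1) = 86.6 − 12.95 = 73.65 dB.
refrigeration condenser: 78.2 − 20·log₁₀(49.6/4.1) = 78.2 − 21.65 = 56.55 dB.
forklift: 83.6 − 20·log₁₀(50.2/4.1) = 83.6 − 21.76 = 61.84 dB.
Σ 10^(L/10) = 2.518e+07 → L_total = 10·log₁₀(2.518e+07) = 74.01 dB.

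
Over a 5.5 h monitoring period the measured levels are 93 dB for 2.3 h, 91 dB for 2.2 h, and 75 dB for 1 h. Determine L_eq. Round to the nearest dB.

L_eq = 10·log₁₀[(1/T)·Σ tᵢ·10^(Lᵢ/10)] with T = 5.5 h.
Σ tᵢ·10^(Lᵢ/10) = 2.3·10^(93/10) + 2.2·10^(91/10) + 1·10^(75/10) = 7.390e+09.
L_eq = 10·log₁₀(7.390e+09/5.5) = 91.28 dB.

91 dB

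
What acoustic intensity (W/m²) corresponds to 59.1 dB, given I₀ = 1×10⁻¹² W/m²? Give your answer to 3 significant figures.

I = I₀·10^(L/10) = 10⁻¹² × 10^(59.1/10) = 10^(-6.090).

8.13e-07 W/m²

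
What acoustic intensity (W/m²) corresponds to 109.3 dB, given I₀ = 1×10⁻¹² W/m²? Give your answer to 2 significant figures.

0.085 W/m²

I/I₀ = 10^(109.3/10) = 8.511e+10, so I = 8.511e+10 × 10⁻¹² W/m².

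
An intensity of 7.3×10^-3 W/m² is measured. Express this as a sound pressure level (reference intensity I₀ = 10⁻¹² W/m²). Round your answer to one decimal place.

98.6 dB

Dividing by I₀ shifts the exponent by 12: I/I₀ = 7.3×10^9.
L = 10·(0.8633 + 9) = 98.63 dB.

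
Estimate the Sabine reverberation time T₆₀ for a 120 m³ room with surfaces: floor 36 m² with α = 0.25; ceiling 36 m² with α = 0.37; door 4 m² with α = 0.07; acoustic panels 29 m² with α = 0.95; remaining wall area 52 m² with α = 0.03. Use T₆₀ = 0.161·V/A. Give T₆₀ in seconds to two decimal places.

0.37 s

A = Σ Sᵢαᵢ = 36·0.25 + 36·0.37 + 4·0.07 + 29·0.95 + 52·0.03 = 51.71 m².
T₆₀ = 0.161·V/A = 0.161·120/51.71 = 0.374 s.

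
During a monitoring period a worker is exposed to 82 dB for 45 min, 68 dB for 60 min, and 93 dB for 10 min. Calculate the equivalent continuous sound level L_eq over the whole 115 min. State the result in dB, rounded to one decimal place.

83.8 dB

L_eq = 10·log₁₀[(1/T)·Σ tᵢ·10^(Lᵢ/10)] with T = 115 min.
Σ tᵢ·10^(Lᵢ/10) = 45·10^(82/10) + 60·10^(68/10) + 10·10^(93/10) = 2.746e+10.
L_eq = 10·log₁₀(2.746e+10/115) = 83.78 dB.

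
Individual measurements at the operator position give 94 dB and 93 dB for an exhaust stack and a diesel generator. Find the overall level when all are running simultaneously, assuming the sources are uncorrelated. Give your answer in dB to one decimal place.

For uncorrelated sources the intensities add, so convert each level to linear form, sum, and take 10·log₁₀ of the total.
Σ 10^(L/10) = 10^(94/10) + 10^(93/10) = 4.507e+09.
L_total = 10·log₁₀(4.507e+09) = 96.54 dB.

96.5 dB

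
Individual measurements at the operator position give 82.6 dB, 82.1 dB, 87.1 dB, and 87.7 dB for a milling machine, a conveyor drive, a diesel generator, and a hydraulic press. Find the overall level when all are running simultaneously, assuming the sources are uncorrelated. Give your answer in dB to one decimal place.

Incoherent sources combine by intensity addition: L_total = 10·log₁₀(Σ 10^(L_i/10)).
Σ 10^(L/10) = 10^(82.6/10) + 10^(82.1/10) + 10^(87.1/10) + 10^(87.7/10) = 1.446e+09.
L_total = 10·log₁₀(1.446e+09) = 91.60 dB.

91.6 dB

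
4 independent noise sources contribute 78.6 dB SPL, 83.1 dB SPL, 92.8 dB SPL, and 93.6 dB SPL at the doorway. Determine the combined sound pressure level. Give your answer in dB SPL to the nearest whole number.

97 dB SPL

Incoherent sources combine by intensity addition: L_total = 10·log₁₀(Σ 10^(L_i/10)).
Σ 10^(L/10) = 10^(78.6/10) + 10^(83.1/10) + 10^(92.8/10) + 10^(93.6/10) = 4.473e+09.
L_total = 10·log₁₀(4.473e+09) = 96.51 dB SPL.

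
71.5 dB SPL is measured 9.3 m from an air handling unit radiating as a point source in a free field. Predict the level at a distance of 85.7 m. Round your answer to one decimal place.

52.2 dB SPL

Point-source attenuation: ΔL = 20·log₁₀(r₂/r₁) = 20·log₁₀(85.7/9.3) = 19.290 dB.
L₂ = 71.5 − 20·log₁₀(85.7/9.3) = 71.5 − 19.290 = 52.21 dB SPL.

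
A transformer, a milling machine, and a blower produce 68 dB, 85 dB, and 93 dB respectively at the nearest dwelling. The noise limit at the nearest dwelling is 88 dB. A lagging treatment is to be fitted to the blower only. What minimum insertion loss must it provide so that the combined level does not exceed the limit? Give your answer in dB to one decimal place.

8.1 dB

Fixed contribution from the other sources: Σ 10^(L/10) = 10^(68/10) + 10^(85/10) = 3.225e+08 (85.09 dB).
To meet 88 dB overall, the treated blower may contribute at most 10^(88/10) − 3.225e+08 = 3.084e+08, i.e. 84.89 dB.
So the blower must be reduced from 93 to 84.89 dB: IL = 8.11 dB.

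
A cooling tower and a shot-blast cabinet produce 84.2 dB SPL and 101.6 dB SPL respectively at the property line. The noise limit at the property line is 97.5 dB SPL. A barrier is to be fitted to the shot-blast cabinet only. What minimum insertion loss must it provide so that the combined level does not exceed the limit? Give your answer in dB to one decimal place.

The untreated sources together contribute 10^(84.2/10) = 2.630e+08, i.e. 84.20 dB SPL.
The limit corresponds to 10^(97.5/10) = 5.623e+09; subtracting the fixed part leaves 5.360e+09 for the shot-blast cabinet, i.e. 97.29 dB SPL.
So the shot-blast cabinet must be reduced from 101.6 to 97.29 dB SPL: IL = 4.31 dB.

4.3 dB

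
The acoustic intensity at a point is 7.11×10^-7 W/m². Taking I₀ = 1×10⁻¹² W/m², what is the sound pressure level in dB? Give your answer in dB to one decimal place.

58.5 dB

Dividing by I₀ shifts the exponent by 12: I/I₀ = 7.11×10^5.
L = 10·(0.8519 + 5) = 58.52 dB.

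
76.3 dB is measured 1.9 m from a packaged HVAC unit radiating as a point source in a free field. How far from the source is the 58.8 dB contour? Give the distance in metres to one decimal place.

14.2 m

Point-source spreading drops the level by 20·log₁₀(r₂/r₁); inverting, r₂/r₁ = 10^(ΔL/20).
r₂ = 1.9·10^((76.3−58.8)/20) = 1.9·10^(17.5/20) = 14.25 m.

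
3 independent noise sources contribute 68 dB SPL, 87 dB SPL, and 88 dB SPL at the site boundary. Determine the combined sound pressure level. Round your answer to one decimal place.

90.6 dB SPL

Incoherent sources combine by intensity addition: L_total = 10·log₁₀(Σ 10^(L_i/10)).
Σ 10^(L/10) = 10^(68/10) + 10^(87/10) + 10^(88/10) = 1.138e+09.
L_total = 10·log₁₀(1.138e+09) = 90.56 dB SPL.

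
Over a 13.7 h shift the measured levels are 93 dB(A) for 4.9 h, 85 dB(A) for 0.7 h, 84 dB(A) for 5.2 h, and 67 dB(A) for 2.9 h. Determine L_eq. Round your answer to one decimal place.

Weight each interval's intensity by its duration and average over T = 13.7 h:
Σ tᵢ·10^(Lᵢ/10) = 4.9·10^(93/10) + 0.7·10^(85/10) + 5.2·10^(84/10) + 2.9·10^(67/10) = 1.132e+10.
L_eq = 10·log₁₀(1.132e+10/13.7) = 89.17 dB(A).

89.2 dB(A)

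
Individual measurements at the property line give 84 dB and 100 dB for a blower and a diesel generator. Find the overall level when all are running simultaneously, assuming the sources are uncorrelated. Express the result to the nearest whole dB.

For uncorrelated sources the intensities add, so convert each level to linear form, sum, and take 10·log₁₀ of the total.
Σ 10^(L/10) = 10^(84/10) + 10^(100/10) = 1.025e+10.
L_total = 10·log₁₀(1.025e+10) = 100.11 dB.

100 dB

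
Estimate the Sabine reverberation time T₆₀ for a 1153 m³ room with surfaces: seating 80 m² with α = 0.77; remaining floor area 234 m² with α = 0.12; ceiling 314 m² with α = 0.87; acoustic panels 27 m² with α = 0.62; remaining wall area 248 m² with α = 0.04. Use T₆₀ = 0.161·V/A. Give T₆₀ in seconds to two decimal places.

Summing Sᵢαᵢ: 80·0.77 + 234·0.12 + 314·0.87 + 27·0.62 + 248·0.04 = 389.52 m².
T₆₀ = 0.161 × 1153 / 389.52 = 0.477 s.

0.48 s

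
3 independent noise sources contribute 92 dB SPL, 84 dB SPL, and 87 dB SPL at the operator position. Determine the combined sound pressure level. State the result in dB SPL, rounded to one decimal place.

For uncorrelated sources the intensities add, so convert each level to linear form, sum, and take 10·log₁₀ of the total.
Σ 10^(L/10) = 10^(92/10) + 10^(84/10) + 10^(87/10) = 2.337e+09.
L_total = 10·log₁₀(2.337e+09) = 93.69 dB SPL.

93.7 dB SPL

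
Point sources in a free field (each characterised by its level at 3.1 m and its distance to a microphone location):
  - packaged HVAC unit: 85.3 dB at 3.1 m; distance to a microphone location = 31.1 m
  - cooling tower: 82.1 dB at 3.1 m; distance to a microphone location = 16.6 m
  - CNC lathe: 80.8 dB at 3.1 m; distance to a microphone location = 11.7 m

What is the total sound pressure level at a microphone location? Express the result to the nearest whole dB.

First find each source's level at the receiver (point-source: −20·log₁₀(r/r_ref)), then combine on an intensity basis.
packaged HVAC unit: 85.3 − 20·log₁₀(31.1/3.1) = 85.3 − 20.03 = 65.27 dB.
cooling tower: 82.1 − 20·log₁₀(16.6/3.1) = 82.1 − 14.57 = 67.53 dB.
CNC lathe: 80.8 − 20·log₁₀(11.7/3.1) = 80.8 − 11.54 = 69.26 dB.
Σ 10^(L/10) = 1.746e+07 → L_total = 10·log₁₀(1.746e+07) = 72.42 dB.

72 dB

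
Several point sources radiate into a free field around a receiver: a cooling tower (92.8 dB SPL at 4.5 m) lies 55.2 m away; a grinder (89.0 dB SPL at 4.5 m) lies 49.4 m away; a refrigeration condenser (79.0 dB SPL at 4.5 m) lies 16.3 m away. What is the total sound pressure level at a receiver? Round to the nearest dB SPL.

Propagate each source to the receiver with L = L_ref − 20·log₁₀(r/r_ref), then add intensities.
cooling tower: 92.8 − 20·log₁₀(55.2/4.5) = 92.8 − 21.77 = 71.03 dB SPL.
grinder: 89.0 − 20·log₁₀(49.4/4.5) = 89.0 − 20.81 = 68.19 dB SPL.
refrigeration condenser: 79.0 − 20·log₁₀(16.3/4.5) = 79.0 − 11.18 = 67.82 dB SPL.
Σ 10^(L/10) = 2.531e+07 → L_total = 10·log₁₀(2.531e+07) = 74.03 dB SPL.

74 dB SPL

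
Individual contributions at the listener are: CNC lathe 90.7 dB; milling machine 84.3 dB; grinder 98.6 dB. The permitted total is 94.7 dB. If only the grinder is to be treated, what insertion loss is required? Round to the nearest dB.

Everything except the grinder sums to 10^(90.7/10) + 10^(84.3/10) = 1.444e+09 in linear terms, 91.60 dB.
To meet 94.7 dB overall, the treated grinder may contribute at most 10^(94.7/10) − 1.444e+09 = 1.507e+09, i.e. 91.78 dB.
Required insertion loss = 98.6 − 91.78 = 6.82 dB.

7 dB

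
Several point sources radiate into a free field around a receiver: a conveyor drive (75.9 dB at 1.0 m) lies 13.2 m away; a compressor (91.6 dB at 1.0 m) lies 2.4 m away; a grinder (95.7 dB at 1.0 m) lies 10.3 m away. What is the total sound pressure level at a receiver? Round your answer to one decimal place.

First find each source's level at the receiver (point-source: −20·log₁₀(r/r_ref)), then combine on an intensity basis.
conveyor drive: 75.9 − 20·log₁₀(13.2/1.0) = 75.9 − 22.41 = 53.49 dB.
compressor: 91.6 − 20·log₁₀(2.4/1.0) = 91.6 − 7.60 = 84.00 dB.
grinder: 95.7 − 20·log₁₀(10.3/1.0) = 95.7 − 20.26 = 75.44 dB.
Σ 10^(L/10) = 2.862e+08 → L_total = 10·log₁₀(2.862e+08) = 84.57 dB.

84.6 dB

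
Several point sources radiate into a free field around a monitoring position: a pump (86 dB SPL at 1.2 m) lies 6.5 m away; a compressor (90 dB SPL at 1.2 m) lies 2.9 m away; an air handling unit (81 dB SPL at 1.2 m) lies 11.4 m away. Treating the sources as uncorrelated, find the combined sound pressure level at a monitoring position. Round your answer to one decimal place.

First find each source's level at the receiver (point-source: −20·log₁₀(r/r_ref)), then combine on an intensity basis.
pump: 86 − 20·log₁₀(6.5/1.2) = 86 − 14.67 = 71.33 dB SPL.
compressor: 90 − 20·log₁₀(2.9/1.2) = 90 − 7.66 = 82.34 dB SPL.
air handling unit: 81 − 20·log₁₀(11.4/1.2) = 81 − 19.55 = 61.45 dB SPL.
Σ 10^(L/10) = 1.862e+08 → L_total = 10·log₁₀(1.862e+08) = 82.70 dB SPL.

82.7 dB SPL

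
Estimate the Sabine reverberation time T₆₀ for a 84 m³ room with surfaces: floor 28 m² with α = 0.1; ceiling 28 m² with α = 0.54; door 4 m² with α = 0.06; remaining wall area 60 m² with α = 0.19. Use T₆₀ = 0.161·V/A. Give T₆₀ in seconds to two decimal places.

0.46 s

Total absorption A = 28·0.1 + 28·0.54 + 4·0.06 + 60·0.19 = 29.56 m² sabins.
T₆₀ = 0.161·V/A = 0.161·84/29.56 = 0.458 s.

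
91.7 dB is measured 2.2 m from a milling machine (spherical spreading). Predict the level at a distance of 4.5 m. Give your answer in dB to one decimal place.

Point-source attenuation: ΔL = 20·log₁₀(r₂/r₁) = 20·log₁₀(4.5/2.2) = 6.216 dB.
L₂ = 91.7 − 20·log₁₀(4.5/2.2) = 91.7 − 6.216 = 85.48 dB.

85.5 dB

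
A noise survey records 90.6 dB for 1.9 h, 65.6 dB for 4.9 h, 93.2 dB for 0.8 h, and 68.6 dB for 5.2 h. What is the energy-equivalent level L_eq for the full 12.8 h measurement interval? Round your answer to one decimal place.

84.8 dB

The energy average is taken in the linear domain: L_eq = 10·log₁₀[(Σ tᵢ·10^(Lᵢ/10))/T], T = 12.8 h.
Σ tᵢ·10^(Lᵢ/10) = 1.9·10^(90.6/10) + 4.9·10^(65.6/10) + 0.8·10^(93.2/10) + 5.2·10^(68.6/10) = 3.908e+09.
L_eq = 10·log₁₀(3.908e+09/12.8) = 84.85 dB.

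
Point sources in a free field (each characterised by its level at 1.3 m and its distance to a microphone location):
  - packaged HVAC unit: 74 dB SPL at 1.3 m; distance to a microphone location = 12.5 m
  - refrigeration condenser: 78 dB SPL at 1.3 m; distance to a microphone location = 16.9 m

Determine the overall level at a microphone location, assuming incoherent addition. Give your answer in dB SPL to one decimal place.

58.1 dB SPL

Propagate each source to the receiver with L = L_ref − 20·log₁₀(r/r_ref), then add intensities.
packaged HVAC unit: 74 − 20·log₁₀(12.5/1.3) = 74 − 19.66 = 54.34 dB SPL.
refrigeration condenser: 78 − 20·log₁₀(16.9/1.3) = 78 − 22.28 = 55.72 dB SPL.
Σ 10^(L/10) = 6.450e+05 → L_total = 10·log₁₀(6.450e+05) = 58.10 dB SPL.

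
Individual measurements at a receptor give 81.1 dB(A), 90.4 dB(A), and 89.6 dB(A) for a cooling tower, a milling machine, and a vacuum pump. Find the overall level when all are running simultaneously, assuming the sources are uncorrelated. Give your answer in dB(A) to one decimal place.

93.3 dB(A)

For uncorrelated sources the intensities add, so convert each level to linear form, sum, and take 10·log₁₀ of the total.
Σ 10^(L/10) = 10^(81.1/10) + 10^(90.4/10) + 10^(89.6/10) = 2.137e+09.
L_total = 10·log₁₀(2.137e+09) = 93.30 dB(A).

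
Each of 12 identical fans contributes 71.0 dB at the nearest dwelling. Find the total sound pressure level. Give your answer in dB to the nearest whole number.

With 12 equal, uncorrelated contributions the intensity is 12× that of one unit, giving a rise of 10·log₁₀ 12.
L_total = 71.0 + 10·log₁₀(12) = 71.0 + 10.792 = 81.79 dB.

82 dB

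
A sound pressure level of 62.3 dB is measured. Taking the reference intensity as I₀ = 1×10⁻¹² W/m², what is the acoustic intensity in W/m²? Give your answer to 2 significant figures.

1.7e-06 W/m²

L = 10·log₁₀(I/I₀) ⇒ I = I₀·10^(L/10) = 10⁻¹² × 10^6.23.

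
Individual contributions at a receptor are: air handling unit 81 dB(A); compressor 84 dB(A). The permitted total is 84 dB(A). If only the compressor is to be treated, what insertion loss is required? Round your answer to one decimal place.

3.0 dB

Everything except the compressor sums to 10^(81/10) = 1.259e+08 in linear terms, 81.00 dB(A).
To meet 84 dB(A) overall, the treated compressor may contribute at most 10^(84/10) − 1.259e+08 = 1.253e+08, i.e. 80.98 dB(A).
Required insertion loss = 84 − 80.98 = 3.02 dB.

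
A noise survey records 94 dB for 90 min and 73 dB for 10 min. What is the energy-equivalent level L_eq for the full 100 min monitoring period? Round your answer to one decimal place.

93.5 dB

The energy average is taken in the linear domain: L_eq = 10·log₁₀[(Σ tᵢ·10^(Lᵢ/10))/T], T = 100 min.
Σ tᵢ·10^(Lᵢ/10) = 90·10^(94/10) + 10·10^(73/10) = 2.263e+11.
L_eq = 10·log₁₀(2.263e+11/100) = 93.55 dB.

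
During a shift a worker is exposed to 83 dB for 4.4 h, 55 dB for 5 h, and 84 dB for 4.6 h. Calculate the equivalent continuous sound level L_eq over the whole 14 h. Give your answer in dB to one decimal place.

81.6 dB

Weight each interval's intensity by its duration and average over T = 14 h:
Σ tᵢ·10^(Lᵢ/10) = 4.4·10^(83/10) + 5·10^(55/10) + 4.6·10^(84/10) = 2.035e+09.
L_eq = 10·log₁₀(2.035e+09/14) = 81.62 dB.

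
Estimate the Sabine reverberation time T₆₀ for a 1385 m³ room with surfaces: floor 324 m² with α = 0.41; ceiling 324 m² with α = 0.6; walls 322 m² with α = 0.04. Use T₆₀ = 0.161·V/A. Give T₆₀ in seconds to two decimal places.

0.66 s

Total absorption A = 324·0.41 + 324·0.6 + 322·0.04 = 340.12 m² sabins.
T₆₀ = 0.161·V/A = 0.161·1385/340.12 = 0.656 s.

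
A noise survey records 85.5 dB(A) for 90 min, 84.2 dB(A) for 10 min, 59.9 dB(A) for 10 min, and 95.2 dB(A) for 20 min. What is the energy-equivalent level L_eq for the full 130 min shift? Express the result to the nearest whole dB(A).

The energy average is taken in the linear domain: L_eq = 10·log₁₀[(Σ tᵢ·10^(Lᵢ/10))/T], T = 130 min.
Σ tᵢ·10^(Lᵢ/10) = 90·10^(85.5/10) + 10·10^(84.2/10) + 10·10^(59.9/10) + 20·10^(95.2/10) = 1.008e+11.
L_eq = 10·log₁₀(1.008e+11/130) = 88.90 dB(A).

89 dB(A)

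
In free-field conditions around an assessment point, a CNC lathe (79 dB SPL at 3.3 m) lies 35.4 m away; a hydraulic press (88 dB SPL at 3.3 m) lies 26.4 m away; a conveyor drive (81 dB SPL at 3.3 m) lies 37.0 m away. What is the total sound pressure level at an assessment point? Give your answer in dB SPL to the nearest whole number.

71 dB SPL

First find each source's level at the receiver (point-source: −20·log₁₀(r/r_ref)), then combine on an intensity basis.
CNC lathe: 79 − 20·log₁₀(35.4/3.3) = 79 − 20.61 = 58.39 dB SPL.
hydraulic press: 88 − 20·log₁₀(26.4/3.3) = 88 − 18.06 = 69.94 dB SPL.
conveyor drive: 81 − 20·log₁₀(37.0/3.3) = 81 − 20.99 = 60.01 dB SPL.
Σ 10^(L/10) = 1.155e+07 → L_total = 10·log₁₀(1.155e+07) = 70.63 dB SPL.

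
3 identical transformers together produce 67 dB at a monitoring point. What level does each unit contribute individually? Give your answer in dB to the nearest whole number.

Dividing the total intensity by 3 lowers the level by 10·log₁₀ 3 = 4.771 dB: L₁ = 67 − 4.771.

62 dB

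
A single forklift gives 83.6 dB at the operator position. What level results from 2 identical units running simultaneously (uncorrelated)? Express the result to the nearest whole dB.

N identical incoherent sources raise the level by 10·log₁₀ N.
L_total = 83.6 + 10·log₁₀(2) = 83.6 + 3.010 = 86.61 dB.

87 dB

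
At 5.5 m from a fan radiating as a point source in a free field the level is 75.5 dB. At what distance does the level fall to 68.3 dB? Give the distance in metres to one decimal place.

12.6 m

For a point source L₁ − L₂ = 20·log₁₀(r₂/r₁), so r₂ = r₁·10^((L₁−L₂)/20).
r₂ = 5.5·10^((75.5−68.3)/20) = 5.5·10^(7.2/20) = 12.60 m.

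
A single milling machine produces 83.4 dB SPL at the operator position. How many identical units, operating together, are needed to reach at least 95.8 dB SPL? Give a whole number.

Need L₁ + 10·log₁₀ N ≥ 95.8, i.e. log₁₀ N ≥ 1.24.
N ≥ 10^(12.4/10) = 17.378, so N = 18.

18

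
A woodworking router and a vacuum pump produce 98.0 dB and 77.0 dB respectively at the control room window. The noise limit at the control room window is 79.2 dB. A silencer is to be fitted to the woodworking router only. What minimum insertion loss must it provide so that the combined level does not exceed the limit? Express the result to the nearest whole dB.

Fixed contribution from the other source: Σ 10^(L/10) = 10^(77.0/10) = 5.012e+07 (77.00 dB).
The limit corresponds to 10^(79.2/10) = 8.318e+07; subtracting the fixed part leaves 3.306e+07 for the woodworking router, i.e. 75.19 dB.
Required insertion loss = 98.0 − 75.19 = 22.81 dB.

23 dB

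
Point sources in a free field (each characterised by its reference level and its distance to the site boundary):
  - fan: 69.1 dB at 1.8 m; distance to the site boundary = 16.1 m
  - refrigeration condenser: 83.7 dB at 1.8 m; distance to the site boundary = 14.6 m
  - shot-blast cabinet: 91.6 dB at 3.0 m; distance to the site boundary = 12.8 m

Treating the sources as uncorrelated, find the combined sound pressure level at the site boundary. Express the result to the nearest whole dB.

79 dB

Propagate each source to the receiver with L = L_ref − 20·log₁₀(r/r_ref), then add intensities.
fan: 69.1 − 20·log₁₀(16.1/1.8) = 69.1 − 19.03 = 50.07 dB.
refrigeration condenser: 83.7 − 20·log₁₀(14.6/1.8) = 83.7 − 18.18 = 65.52 dB.
shot-blast cabinet: 91.6 − 20·log₁₀(12.8/3.0) = 91.6 − 12.60 = 79.00 dB.
Σ 10^(L/10) = 8.307e+07 → L_total = 10·log₁₀(8.307e+07) = 79.19 dB.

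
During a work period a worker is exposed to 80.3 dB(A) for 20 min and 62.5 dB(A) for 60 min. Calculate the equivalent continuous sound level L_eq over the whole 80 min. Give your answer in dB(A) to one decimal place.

Weight each interval's intensity by its duration and average over T = 80 min:
Σ tᵢ·10^(Lᵢ/10) = 20·10^(80.3/10) + 60·10^(62.5/10) = 2.250e+09.
L_eq = 10·log₁₀(2.250e+09/80) = 74.49 dB(A).

74.5 dB(A)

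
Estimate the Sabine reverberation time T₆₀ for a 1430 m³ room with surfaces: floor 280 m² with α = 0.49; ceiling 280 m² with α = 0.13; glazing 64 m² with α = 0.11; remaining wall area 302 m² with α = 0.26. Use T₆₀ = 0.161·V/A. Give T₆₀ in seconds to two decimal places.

0.89 s

A = Σ Sᵢαᵢ = 280·0.49 + 280·0.13 + 64·0.11 + 302·0.26 = 259.16 m².
T₆₀ = 0.161 × 1430 / 259.16 = 0.888 s.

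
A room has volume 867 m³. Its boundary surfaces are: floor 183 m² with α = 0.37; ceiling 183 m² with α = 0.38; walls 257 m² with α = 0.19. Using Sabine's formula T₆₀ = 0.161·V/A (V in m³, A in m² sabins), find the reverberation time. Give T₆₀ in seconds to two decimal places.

Total absorption A = 183·0.37 + 183·0.38 + 257·0.19 = 186.08 m² sabins.
T₆₀ = 0.161 × 867 / 186.08 = 0.750 s.

0.75 s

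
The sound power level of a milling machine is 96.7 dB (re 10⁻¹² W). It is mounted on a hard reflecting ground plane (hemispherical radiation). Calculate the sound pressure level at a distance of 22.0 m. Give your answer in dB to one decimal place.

61.9 dB

Free-field hemispherical radiation: L_p = L_w − 10·log₁₀(2π·r²), r = 22.0 m.
2π·r² = 3041 m², 10·log₁₀ of that is 34.830 dB.
L_p = 96.7 − 34.830 = 61.87 dB.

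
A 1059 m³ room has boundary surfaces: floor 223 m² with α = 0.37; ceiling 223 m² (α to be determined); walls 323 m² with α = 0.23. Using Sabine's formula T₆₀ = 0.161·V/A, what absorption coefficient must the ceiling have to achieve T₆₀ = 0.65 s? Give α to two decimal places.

0.47

A = 0.161·V/T₆₀ = 0.161·1059/0.65 = 262.31 m² sabins.
Absorption from the other surfaces = 223·0.37 + 323·0.23 = 156.80 m², so the ceiling must supply 105.51 m² over 223 m².
α = 105.51/223 = 0.473.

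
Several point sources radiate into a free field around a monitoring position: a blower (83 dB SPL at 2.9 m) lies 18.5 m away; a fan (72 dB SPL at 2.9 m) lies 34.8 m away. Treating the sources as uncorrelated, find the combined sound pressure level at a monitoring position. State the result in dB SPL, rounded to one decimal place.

67.0 dB SPL

Propagate each source to the receiver with L = L_ref − 20·log₁₀(r/r_ref), then add intensities.
blower: 83 − 20·log₁₀(18.5/2.9) = 83 − 16.10 = 66.90 dB SPL.
fan: 72 − 20·log₁₀(34.8/2.9) = 72 − 21.58 = 50.42 dB SPL.
Σ 10^(L/10) = 5.013e+06 → L_total = 10·log₁₀(5.013e+06) = 67.00 dB SPL.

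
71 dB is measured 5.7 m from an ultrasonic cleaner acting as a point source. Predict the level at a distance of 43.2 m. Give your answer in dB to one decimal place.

Point-source attenuation: ΔL = 20·log₁₀(r₂/r₁) = 20·log₁₀(43.2/5.7) = 17.592 dB.
L₂ = 71 − 20·log₁₀(43.2/5.7) = 71 − 17.592 = 53.41 dB.

53.4 dB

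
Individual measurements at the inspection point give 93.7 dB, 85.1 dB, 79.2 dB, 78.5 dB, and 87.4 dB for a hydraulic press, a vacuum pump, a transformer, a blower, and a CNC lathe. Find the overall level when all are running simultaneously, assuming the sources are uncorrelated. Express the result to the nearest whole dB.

For uncorrelated sources the intensities add, so convert each level to linear form, sum, and take 10·log₁₀ of the total.
Σ 10^(L/10) = 10^(93.7/10) + 10^(85.1/10) + 10^(79.2/10) + 10^(78.5/10) + 10^(87.4/10) = 3.371e+09.
L_total = 10·log₁₀(3.371e+09) = 95.28 dB.

95 dB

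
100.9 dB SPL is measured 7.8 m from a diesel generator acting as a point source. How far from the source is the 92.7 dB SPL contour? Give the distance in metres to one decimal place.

For a point source L₁ − L₂ = 20·log₁₀(r₂/r₁), so r₂ = r₁·10^((L₁−L₂)/20).
r₂ = 7.8·10^((100.9−92.7)/20) = 7.8·10^(8.2/20) = 20.05 m.

20.0 m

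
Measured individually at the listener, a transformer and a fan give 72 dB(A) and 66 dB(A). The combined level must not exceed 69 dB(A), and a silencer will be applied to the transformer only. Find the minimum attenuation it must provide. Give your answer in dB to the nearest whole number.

6 dB

Everything except the transformer sums to 10^(66/10) = 3.981e+06 in linear terms, 66.00 dB(A).
The limit corresponds to 10^(69/10) = 7.943e+06; subtracting the fixed part leaves 3.962e+06 for the transformer, i.e. 65.98 dB(A).
So the transformer must be reduced from 72 to 65.98 dB(A): IL = 6.02 dB.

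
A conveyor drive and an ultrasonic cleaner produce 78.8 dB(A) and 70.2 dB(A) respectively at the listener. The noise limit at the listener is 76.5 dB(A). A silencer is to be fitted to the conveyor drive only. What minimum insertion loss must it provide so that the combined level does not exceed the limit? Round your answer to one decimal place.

3.5 dB

Fixed contribution from the other source: Σ 10^(L/10) = 10^(70.2/10) = 1.047e+07 (70.20 dB(A)).
To meet 76.5 dB(A) overall, the treated conveyor drive may contribute at most 10^(76.5/10) − 1.047e+07 = 3.420e+07, i.e. 75.34 dB(A).
So the conveyor drive must be reduced from 78.8 to 75.34 dB(A): IL = 3.46 dB.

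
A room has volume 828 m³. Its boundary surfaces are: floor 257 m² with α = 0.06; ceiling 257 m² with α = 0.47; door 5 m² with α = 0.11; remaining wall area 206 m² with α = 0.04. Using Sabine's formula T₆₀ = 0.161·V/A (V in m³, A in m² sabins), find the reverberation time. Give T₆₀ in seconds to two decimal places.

0.92 s

Summing Sᵢαᵢ: 257·0.06 + 257·0.47 + 5·0.11 + 206·0.04 = 145.00 m².
T₆₀ = 0.161 × 828 / 145.00 = 0.919 s.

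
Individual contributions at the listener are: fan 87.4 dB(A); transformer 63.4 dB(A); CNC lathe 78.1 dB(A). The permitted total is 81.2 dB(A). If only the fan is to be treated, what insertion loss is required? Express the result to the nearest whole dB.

The untreated sources together contribute 10^(63.4/10) + 10^(78.1/10) = 6.675e+07, i.e. 78.24 dB(A).
The limit corresponds to 10^(81.2/10) = 1.318e+08; subtracting the fixed part leaves 6.507e+07 for the fan, i.e. 78.13 dB(A).
So the fan must be reduced from 87.4 to 78.13 dB(A): IL = 9.27 dB.

9 dB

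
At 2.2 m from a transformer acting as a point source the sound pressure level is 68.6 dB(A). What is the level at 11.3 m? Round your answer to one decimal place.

Point-source attenuation: ΔL = 20·log₁₀(r₂/r₁) = 20·log₁₀(11.3/2.2) = 14.213 dB.
L₂ = 68.6 − 20·log₁₀(11.3/2.2) = 68.6 − 14.213 = 54.39 dB(A).

54.4 dB(A)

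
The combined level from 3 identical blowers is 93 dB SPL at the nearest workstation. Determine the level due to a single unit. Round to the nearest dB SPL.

Dividing the total intensity by 3 lowers the level by 10·log₁₀ 3 = 4.771 dB: L₁ = 93 − 4.771.

88 dB SPL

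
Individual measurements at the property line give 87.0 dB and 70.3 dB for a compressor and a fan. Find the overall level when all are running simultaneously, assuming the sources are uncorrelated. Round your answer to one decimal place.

Incoherent sources combine by intensity addition: L_total = 10·log₁₀(Σ 10^(L_i/10)).
Σ 10^(L/10) = 10^(87.0/10) + 10^(70.3/10) = 5.119e+08.
L_total = 10·log₁₀(5.119e+08) = 87.09 dB.

87.1 dB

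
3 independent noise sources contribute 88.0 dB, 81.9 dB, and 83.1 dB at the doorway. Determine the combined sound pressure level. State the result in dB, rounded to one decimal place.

Incoherent sources combine by intensity addition: L_total = 10·log₁₀(Σ 10^(L_i/10)).
Σ 10^(L/10) = 10^(88.0/10) + 10^(81.9/10) + 10^(83.1/10) = 9.900e+08.
L_total = 10·log₁₀(9.900e+08) = 89.96 dB.

90.0 dB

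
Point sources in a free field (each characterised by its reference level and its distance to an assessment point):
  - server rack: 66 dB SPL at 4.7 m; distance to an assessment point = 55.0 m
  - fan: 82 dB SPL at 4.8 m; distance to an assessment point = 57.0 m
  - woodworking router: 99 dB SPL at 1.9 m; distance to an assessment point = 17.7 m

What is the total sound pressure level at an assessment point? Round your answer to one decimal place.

79.7 dB SPL

Apply inverse-square spreading to bring every level to the receiver, then sum 10^(L/10).
server rack: 66 − 20·log₁₀(55.0/4.7) = 66 − 21.37 = 44.63 dB SPL.
fan: 82 − 20·log₁₀(57.0/4.8) = 82 − 21.49 = 60.51 dB SPL.
woodworking router: 99 − 20·log₁₀(17.7/1.9) = 99 − 19.38 = 79.62 dB SPL.
Σ 10^(L/10) = 9.268e+07 → L_total = 10·log₁₀(9.268e+07) = 79.67 dB SPL.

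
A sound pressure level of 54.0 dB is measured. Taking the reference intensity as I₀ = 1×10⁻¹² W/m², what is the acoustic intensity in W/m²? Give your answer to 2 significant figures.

L = 10·log₁₀(I/I₀) ⇒ I = I₀·10^(L/10) = 10⁻¹² × 10^5.40.

2.5e-07 W/m²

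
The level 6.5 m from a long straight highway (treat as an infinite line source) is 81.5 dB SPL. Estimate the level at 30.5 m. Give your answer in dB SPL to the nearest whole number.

Line-source attenuation: ΔL = 10·log₁₀(r₂/r₁) = 10·log₁₀(30.5/6.5) = 6.714 dB.
L₂ = 81.5 − 10·log₁₀(30.5/6.5) = 81.5 − 6.714 = 74.79 dB SPL.

75 dB SPL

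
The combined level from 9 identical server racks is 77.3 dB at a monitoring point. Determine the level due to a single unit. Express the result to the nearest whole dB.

68 dB

9 equal contributions raise the level by 10·log₁₀ 9 = 9.542 dB, so each unit alone gives 77.3 − 9.542.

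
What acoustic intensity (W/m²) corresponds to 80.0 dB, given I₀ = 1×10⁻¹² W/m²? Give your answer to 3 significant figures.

0.000100 W/m²

I/I₀ = 10^(80.0/10) = 1e+08, so I = 1e+08 × 10⁻¹² W/m².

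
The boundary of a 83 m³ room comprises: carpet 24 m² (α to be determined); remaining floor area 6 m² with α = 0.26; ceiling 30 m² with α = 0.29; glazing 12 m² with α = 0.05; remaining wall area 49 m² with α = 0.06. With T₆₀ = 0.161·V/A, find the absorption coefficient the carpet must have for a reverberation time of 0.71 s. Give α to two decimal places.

From T₆₀ = 0.161·V/A, the target T₆₀ = 0.71 s needs A = 0.161·83/0.71 = 18.82 m².
Absorption from the other surfaces = 6·0.26 + 30·0.29 + 12·0.05 + 49·0.06 = 13.80 m², so the carpet must supply 5.02 m² over 24 m².
α = 5.02/24 = 0.209.

0.21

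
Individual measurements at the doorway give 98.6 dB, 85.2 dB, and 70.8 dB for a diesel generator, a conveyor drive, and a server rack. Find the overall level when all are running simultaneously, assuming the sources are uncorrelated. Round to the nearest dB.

Incoherent sources combine by intensity addition: L_total = 10·log₁₀(Σ 10^(L_i/10)).
Σ 10^(L/10) = 10^(98.6/10) + 10^(85.2/10) + 10^(70.8/10) = 7.588e+09.
L_total = 10·log₁₀(7.588e+09) = 98.80 dB.

99 dB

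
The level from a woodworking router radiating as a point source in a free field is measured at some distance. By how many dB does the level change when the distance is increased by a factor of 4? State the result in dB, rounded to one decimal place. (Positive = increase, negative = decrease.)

With spherical spreading the level changes by −20·log₁₀(r₂/r₁).
ΔL = −20·log₁₀(4) = -12.04 dB.

-12.0 dB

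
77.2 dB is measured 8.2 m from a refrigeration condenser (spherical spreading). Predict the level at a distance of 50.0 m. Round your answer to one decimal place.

61.5 dB

Spherical spreading from a point source gives a 20·log₁₀(r₂/r₁) drop.
L₂ = 77.2 − 20·log₁₀(50.0/8.2) = 77.2 − 15.703 = 61.50 dB.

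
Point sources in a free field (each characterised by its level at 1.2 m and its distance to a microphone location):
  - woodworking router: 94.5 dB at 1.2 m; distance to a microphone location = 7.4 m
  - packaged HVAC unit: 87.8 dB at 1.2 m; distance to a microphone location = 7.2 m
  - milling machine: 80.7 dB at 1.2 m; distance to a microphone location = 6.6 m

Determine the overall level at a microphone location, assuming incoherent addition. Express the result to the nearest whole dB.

First find each source's level at the receiver (point-source: −20·log₁₀(r/r_ref)), then combine on an intensity basis.
woodworking router: 94.5 − 20·log₁₀(7.4/1.2) = 94.5 − 15.80 = 78.70 dB.
packaged HVAC unit: 87.8 − 20·log₁₀(7.2/1.2) = 87.8 − 15.56 = 72.24 dB.
milling machine: 80.7 − 20·log₁₀(6.6/1.2) = 80.7 − 14.81 = 65.89 dB.
Σ 10^(L/10) = 9.474e+07 → L_total = 10·log₁₀(9.474e+07) = 79.77 dB.

80 dB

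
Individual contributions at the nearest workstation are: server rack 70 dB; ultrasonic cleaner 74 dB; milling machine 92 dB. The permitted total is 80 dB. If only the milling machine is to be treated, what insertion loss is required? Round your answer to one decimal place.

The untreated sources together contribute 10^(70/10) + 10^(74/10) = 3.512e+07, i.e. 75.46 dB.
The limit corresponds to 10^(80/10) = 1.000e+08; subtracting the fixed part leaves 6.488e+07 for the milling machine, i.e. 78.12 dB.
So the milling machine must be reduced from 92 to 78.12 dB: IL = 13.88 dB.

13.9 dB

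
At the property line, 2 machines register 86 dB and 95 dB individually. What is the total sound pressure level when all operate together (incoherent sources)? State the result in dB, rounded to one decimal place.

95.5 dB

Incoherent sources combine by intensity addition: L_total = 10·log₁₀(Σ 10^(L_i/10)).
Σ 10^(L/10) = 10^(86/10) + 10^(95/10) = 3.560e+09.
L_total = 10·log₁₀(3.560e+09) = 95.51 dB.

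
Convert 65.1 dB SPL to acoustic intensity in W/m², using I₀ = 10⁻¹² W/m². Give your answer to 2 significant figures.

I = I₀·10^(L/10) = 10⁻¹² × 10^(65.1/10) = 10^(-5.490).

3.2e-06 W/m²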